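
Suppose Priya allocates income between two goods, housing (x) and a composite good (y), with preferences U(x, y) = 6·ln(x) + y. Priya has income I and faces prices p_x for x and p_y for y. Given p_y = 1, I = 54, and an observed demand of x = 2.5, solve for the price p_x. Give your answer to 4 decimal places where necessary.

p_x = 2.4

MU_x = 6/x, MU_y = 1. Tangency: 6/x = p_x/p_y.
So x*(p_x,p_y) = 6·p_y/p_x, independent of income; and y* = (I − 6·p_y)/p_y.
Set x* = 2.5 in the demand function and solve for p_x: p_x = 2.4.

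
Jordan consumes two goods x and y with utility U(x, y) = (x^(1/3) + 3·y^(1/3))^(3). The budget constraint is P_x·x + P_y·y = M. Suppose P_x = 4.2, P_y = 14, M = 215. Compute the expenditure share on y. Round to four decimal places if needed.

share on y = 0.74

MRS = MU_x/MU_y = (1/3)·(y/x)^(2/3). Set equal to P_x/P_y.
Solve for the ratio: y/x = [3·P_x/P_y]^(1.5).
With the ratio pinned down, the budget gives x* = M/(P_x + P_y·(y/x)) and y* = (y/x)·x*.
Numerically y/x = 0.853815, so x* = 215/(4.2 + 14·0.853815) = 13.3099 and y* = 0.853815·13.3099 = 11.3642.
Expenditure on y: 14·11.3642 = 159.0985; share = 0.74.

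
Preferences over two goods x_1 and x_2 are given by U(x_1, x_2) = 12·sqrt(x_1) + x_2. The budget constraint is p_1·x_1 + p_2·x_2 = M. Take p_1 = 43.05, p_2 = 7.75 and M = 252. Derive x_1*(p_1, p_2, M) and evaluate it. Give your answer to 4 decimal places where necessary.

MU_x_1 = 6/√x_1, MU_x_2 = 1. Tangency: 6/√x_1 = p_1/p_2.
Thus x_1* = (6·p_2/p_1)² — independent of M — with the rest of income spent on x_2.
Plugging in: x_1* = (6·7.75/43.05)² = 1.1667.

x_1* = 1.1667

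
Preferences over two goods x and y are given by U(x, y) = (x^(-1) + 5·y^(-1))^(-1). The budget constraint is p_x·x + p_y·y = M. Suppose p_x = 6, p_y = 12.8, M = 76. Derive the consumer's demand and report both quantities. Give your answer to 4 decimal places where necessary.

x* = 2.9692, y* = 4.5457

From the CES first-order condition, (1/5)·(y/x)^(2) = p_x/p_y.
Hence y/x = (5·p_x/p_y)^(1/(2)), i.e. raised to the 0.5 power.
Substitute y = (y/x)·x into the budget: x* = M/(p_x + p_y·(y/x)).
Numerically y/x = 1.530931, so x* = 76/(6 + 12.8·1.530931) = 2.9692 and y* = 1.530931·2.9692 = 4.5457.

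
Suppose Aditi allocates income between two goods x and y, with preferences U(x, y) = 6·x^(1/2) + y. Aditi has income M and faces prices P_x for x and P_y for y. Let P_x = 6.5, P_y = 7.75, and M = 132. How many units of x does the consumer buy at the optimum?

Utility is quasi-linear in y; the FOC for x is 3/√x = P_x/P_y.
Thus x* = (3·P_y/P_x)² — independent of M — with the rest of income spent on y.
Plugging in: x* = (3·7.75/6.5)² = 12.7944.

x* = 12.7944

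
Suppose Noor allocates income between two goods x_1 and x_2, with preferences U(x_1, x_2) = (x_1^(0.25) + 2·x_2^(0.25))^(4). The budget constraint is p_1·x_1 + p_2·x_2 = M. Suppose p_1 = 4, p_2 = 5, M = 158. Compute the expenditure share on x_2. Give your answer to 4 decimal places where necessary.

MU_x_1 ∝ x_1^(-0.75), MU_x_2 ∝ 2·x_2^(-0.75), so MRS = (1/2)·(x_2/x_1)^(0.75) = p_1/p_2.
Hence x_2/x_1 = (2·p_1/p_2)^(1/(0.75)), i.e. raised to the 4/3 power.
Substitute x_2 = (x_2/x_1)·x_1 into the budget: x_1* = M/(p_1 + p_2·(x_2/x_1)).
Numerically x_2/x_1 = 1.871371, so x_1* = 158/(4 + 5·1.871371) = 11.8291 and x_2* = 1.871371·11.8291 = 22.1367.
Expenditure on x_2: 5·22.1367 = 110.6835; share = 0.7005.

share on x_2 = 0.7005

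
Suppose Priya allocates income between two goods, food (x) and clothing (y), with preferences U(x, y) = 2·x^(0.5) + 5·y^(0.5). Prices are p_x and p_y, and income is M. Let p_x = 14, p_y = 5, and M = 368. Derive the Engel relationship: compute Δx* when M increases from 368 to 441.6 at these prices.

Numerically y/x = 49, so x* = 368/(14 + 5·49) = 1.4208.
At M' = 441.6: x* = 1.705. Change: 1.705 − 1.4208 = 0.2842.

Δx* = 0.2842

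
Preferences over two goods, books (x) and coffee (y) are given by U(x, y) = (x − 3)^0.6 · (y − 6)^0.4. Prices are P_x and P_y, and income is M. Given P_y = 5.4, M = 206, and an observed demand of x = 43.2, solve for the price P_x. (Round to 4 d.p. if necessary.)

This is Cobb-Douglas in (x−3, y−6): tangency gives 0.6·P_y·(y−6) = 0.4·P_x·(x−3).
Substituting into the budget: x* = 3 + 0.6·(M − 3·P_x − 6·P_y)/P_x, and y* = 6 + 0.4·(…)/P_y.
Set x* = 43.2 in the demand function and solve for P_x: P_x = 2.48.

P_x = 2.48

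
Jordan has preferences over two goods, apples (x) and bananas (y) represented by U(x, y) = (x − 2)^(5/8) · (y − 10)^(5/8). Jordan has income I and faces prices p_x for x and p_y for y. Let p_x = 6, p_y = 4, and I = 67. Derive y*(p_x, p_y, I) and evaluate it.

y* = 11.875

MRS = (y−10)/(x−2). Tangency with p_x/p_y gives y−10 = (p_x/p_y)·(x−2).
After buying the subsistence bundle (2, 10), a share 0.5 of the remaining income goes to x: x* = 2 + 0.5·(I − 2p_x − 10p_y)/p_x.
Discretionary income = 67 − 2·6 − 10·4 = 15; y* = 10 + 0.5·15/4 = 11.875.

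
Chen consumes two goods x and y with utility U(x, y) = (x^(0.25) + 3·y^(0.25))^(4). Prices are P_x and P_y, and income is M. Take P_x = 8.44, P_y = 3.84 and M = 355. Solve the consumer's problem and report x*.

Numerically y/x = 12.364502, so x* = 355/(8.44 + 3.84·12.364502) = 6.3484.

x* = 6.3484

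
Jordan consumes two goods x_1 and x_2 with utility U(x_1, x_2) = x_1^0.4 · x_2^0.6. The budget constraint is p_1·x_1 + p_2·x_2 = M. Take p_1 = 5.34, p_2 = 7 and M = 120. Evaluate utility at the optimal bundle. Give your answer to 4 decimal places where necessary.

V = 9.7459

Demand: x_1*(p_1,p_2,M) = 0.4·M/p_1 and x_2* = 0.6·M/p_2.
At p_1=5.34, p_2=7, M=120: x_1* = 0.4·120/5.34 = 8.9888, x_2* = 10.2857.
Utility at the optimum: U(8.9888, 10.2857) = 9.7459.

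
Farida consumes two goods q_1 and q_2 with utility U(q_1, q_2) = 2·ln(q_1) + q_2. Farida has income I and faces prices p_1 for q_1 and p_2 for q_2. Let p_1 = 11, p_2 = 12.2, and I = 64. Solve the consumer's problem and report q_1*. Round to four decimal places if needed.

q_1* = 2.2182

So q_1*(p_1,p_2) = 2·p_2/p_1, independent of income; and q_2* = (I − 2·p_2)/p_2.
At the given prices: q_1* = 2·12.2/11 = 2.2182.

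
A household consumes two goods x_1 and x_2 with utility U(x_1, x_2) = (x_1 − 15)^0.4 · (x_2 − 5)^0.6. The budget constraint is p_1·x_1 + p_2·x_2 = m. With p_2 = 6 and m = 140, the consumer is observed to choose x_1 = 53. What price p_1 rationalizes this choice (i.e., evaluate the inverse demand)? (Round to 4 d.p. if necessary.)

MRS = (2/3)·(x_2−5)/(x_1−15). Tangency with p_1/p_2 gives x_2−5 = (3/2)·(p_1/p_2)·(x_1−15).
After buying the subsistence bundle (15, 5), a share 0.4 of the remaining income goes to x_1: x_1* = 15 + 0.4·(m − 15p_1 − 5p_2)/p_1.
Set x_1* = 53 in the demand function and solve for p_1: p_1 = 1.

p_1 = 1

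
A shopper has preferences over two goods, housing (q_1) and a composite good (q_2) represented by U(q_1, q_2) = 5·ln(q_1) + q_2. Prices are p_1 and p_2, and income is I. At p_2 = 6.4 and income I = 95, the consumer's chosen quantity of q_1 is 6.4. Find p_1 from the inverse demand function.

Set MRS = p_1/p_2: (5/q_1)/1 = p_1/p_2.
So q_1*(p_1,p_2) = 5·p_2/p_1, independent of income; and q_2* = (I − 5·p_2)/p_2.
Set q_1* = 6.4 in the demand function and solve for p_1: p_1 = 5.

p_1 = 5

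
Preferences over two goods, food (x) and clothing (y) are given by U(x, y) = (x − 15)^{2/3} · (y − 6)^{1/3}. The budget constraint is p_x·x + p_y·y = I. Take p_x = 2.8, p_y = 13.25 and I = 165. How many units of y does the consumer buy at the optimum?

MRS = 2·(y−6)/(x−15). Tangency with p_x/p_y gives y−6 = (1/2)·(p_x/p_y)·(x−15).
After buying the subsistence bundle (15, 6), a share 2/3 of the remaining income goes to x: x* = 15 + 2/3·(I − 15p_x − 6p_y)/p_x.
Discretionary income = 165 − 15·2.8 − 6·13.25 = 43.5; y* = 6 + 1/3·43.5/13.25 = 7.0943.

y* = 7.0943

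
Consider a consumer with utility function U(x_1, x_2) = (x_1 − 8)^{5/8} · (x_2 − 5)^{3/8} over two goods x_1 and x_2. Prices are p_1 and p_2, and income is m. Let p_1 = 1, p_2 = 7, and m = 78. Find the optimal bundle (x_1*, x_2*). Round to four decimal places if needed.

x_1* = 29.875, x_2* = 6.875

This is Cobb-Douglas in (x_1−8, x_2−5): tangency gives 0.625·p_2·(x_2−5) = 0.375·p_1·(x_1−8).
Substituting into the budget: x_1* = 8 + 0.625·(m − 8·p_1 − 5·p_2)/p_1, and x_2* = 5 + 0.375·(…)/p_2.
Discretionary income = 78 − 8·1 − 5·7 = 35; x_1* = 8 + 0.625·35/1 = 29.875; x_2* = 5 + 0.375·35/7 = 6.875.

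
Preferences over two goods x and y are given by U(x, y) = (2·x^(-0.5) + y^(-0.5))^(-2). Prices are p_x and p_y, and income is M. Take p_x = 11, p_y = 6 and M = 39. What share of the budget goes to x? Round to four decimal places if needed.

Numerically y/x = 0.943643, so x* = 39/(11 + 6·0.943643) = 2.3407 and y* = 0.943643·2.3407 = 2.2088.
Expenditure on x: 11·2.3407 = 25.7474; share = 0.6602.

share on x = 0.6602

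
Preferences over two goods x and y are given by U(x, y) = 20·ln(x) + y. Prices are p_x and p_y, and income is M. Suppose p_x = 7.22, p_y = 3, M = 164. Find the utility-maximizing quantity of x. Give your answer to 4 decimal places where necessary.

Set MRS = p_x/p_y: (20/x)/1 = p_x/p_y.
So x*(p_x,p_y) = 20·p_y/p_x, independent of income; and y* = (M − 20·p_y)/p_y.
At the given prices: x* = 20·3/7.22 = 8.3102.

x* = 8.3102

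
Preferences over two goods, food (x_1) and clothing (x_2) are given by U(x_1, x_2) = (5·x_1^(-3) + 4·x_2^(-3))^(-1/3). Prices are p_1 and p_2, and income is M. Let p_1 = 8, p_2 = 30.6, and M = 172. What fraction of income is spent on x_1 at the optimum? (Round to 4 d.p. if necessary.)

Substitute x_2 = (x_2/x_1)·x_1 into the budget: x_1* = M/(p_1 + p_2·(x_2/x_1)).
Numerically x_2/x_1 = 0.676261, so x_1* = 172/(8 + 30.6·0.676261) = 5.9944 and x_2* = 0.676261·5.9944 = 4.0538.
Expenditure on x_1: 8·5.9944 = 47.9549; share = 0.2788.

share on x_1 = 0.2788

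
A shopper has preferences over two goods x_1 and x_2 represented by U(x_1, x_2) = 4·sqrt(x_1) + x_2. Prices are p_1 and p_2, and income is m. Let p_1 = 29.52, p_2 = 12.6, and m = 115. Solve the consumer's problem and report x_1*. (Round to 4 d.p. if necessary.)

x_1* = 0.7287

MU_x_1 = 2/√x_1, MU_x_2 = 1. Tangency: 2/√x_1 = p_1/p_2.
Solve: √x_1 = 2·p_2/p_1, so x_1*(p_1,p_2) = (2·p_2/p_1)², and x_2* = (m − p_1·x_1*)/p_2.
Plugging in: x_1* = (2·12.6/29.52)² = 0.7287.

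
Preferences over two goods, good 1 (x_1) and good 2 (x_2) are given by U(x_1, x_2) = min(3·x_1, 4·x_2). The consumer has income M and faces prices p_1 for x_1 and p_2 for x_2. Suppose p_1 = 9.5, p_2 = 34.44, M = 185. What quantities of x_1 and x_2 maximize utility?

Leontief preferences: the optimum is at the kink where x_1/4 = x_2/3, i.e. x_2 = (3/4)·x_1.
Budget: p_1·x_1 + p_2·(3/4)·x_1 = M, so (4·p_1 + 3·p_2)·x_1 = 4·M.
Demand: x_1*(p_1,p_2,M) = 4·M/(4·p_1 + 3·p_2), x_2* = 3·M/(4·p_1 + 3·p_2).
Here 4·9.5 + 3·34.44 = 141.32, giving x_1* = 5.2363 and x_2* = 3.9273.

x_1* = 5.2363, x_2* = 3.9273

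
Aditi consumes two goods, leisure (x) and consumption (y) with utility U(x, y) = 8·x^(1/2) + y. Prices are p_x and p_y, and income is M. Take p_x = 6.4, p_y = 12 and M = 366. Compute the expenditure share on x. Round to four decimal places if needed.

share on x = 0.9836

MU_x = 4/√x, MU_y = 1. Tangency: 4/√x = p_x/p_y.
Solve: √x = 4·p_y/p_x, so x*(p_x,p_y) = (4·p_y/p_x)², and y* = (M − p_x·x*)/p_y.
Plugging in: x* = (4·12/6.4)² = 56.25, y* = 0.5.
Expenditure on x: 6.4·56.25 = 360; share = 0.9836.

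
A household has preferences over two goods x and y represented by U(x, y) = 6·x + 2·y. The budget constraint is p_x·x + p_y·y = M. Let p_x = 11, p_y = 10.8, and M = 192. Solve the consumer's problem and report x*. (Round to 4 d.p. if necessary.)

x* = 17.4545

Perfect substitutes: compare marginal utility per dollar. 6/p_x vs 2/p_y → 0.5455 vs 0.1852.
x gives more utility per dollar, so spend all income on x: x* = M/p_x, y* = 0.
Numerically: x* = 17.4545, y* = 0.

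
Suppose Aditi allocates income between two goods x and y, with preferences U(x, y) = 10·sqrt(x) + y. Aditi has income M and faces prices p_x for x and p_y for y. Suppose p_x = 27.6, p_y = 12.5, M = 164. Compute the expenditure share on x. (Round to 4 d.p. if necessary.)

share on x = 0.863

Set MRS = p_x/p_y: 5·x^(−1/2) = p_x/p_y.
Solve: √x = 5·p_y/p_x, so x*(p_x,p_y) = (5·p_y/p_x)², and y* = (M − p_x·x*)/p_y.
Plugging in: x* = (5·12.5/27.6)² = 5.1279, y* = 1.7975.
Expenditure on x: 27.6·5.1279 = 141.5308; share = 0.863.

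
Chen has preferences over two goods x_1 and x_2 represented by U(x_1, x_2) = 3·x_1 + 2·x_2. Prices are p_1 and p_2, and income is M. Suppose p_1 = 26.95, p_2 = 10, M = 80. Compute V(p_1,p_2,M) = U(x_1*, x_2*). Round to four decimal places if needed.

V = 16

Perfect substitutes: compare marginal utility per dollar. 3/p_1 vs 2/p_2 → 0.1113 vs 0.2.
x_2 gives more utility per dollar, so spend all income on x_2: x_2* = M/p_2, x_1* = 0.
Numerically: x_1* = 0, x_2* = 8.
Utility at the optimum: U(0, 8) = 16.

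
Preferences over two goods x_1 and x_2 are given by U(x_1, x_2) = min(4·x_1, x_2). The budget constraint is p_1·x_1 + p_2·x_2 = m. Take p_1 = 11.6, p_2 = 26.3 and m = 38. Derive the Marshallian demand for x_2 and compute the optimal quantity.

x_2* = 1.3014

Leontief preferences: the optimum is at the kink where x_1/1 = x_2/4, i.e. x_2 = 4·x_1.
Budget: p_1·x_1 + p_2·4·x_1 = m, so (p_1 + 4·p_2)·x_1 = m.
Demand: x_1*(p_1,p_2,m) = m/(p_1 + 4·p_2), x_2* = 4·m/(p_1 + 4·p_2).
Here 11.6 + 4·26.3 = 116.8, giving x_2* = 1.3014.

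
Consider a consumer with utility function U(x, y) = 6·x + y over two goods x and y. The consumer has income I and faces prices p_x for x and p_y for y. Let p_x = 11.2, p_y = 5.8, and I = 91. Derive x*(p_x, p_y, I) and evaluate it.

Linear utility — the consumer picks whichever good has higher MU/price: 6/11.2 = 0.5357 vs 1/5.8 = 0.1724.
x gives more utility per dollar, so spend all income on x: x* = I/p_x, y* = 0.
Numerically: x* = 8.125, y* = 0.

x* = 8.125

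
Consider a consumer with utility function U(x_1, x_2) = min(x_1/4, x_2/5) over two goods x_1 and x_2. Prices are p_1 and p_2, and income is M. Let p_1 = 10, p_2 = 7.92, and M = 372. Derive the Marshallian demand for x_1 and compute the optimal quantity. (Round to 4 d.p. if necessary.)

x_1* = 18.6935

Leontief preferences: the optimum is at the kink where x_1/4 = x_2/5, i.e. x_2 = (5/4)·x_1.
Budget: p_1·x_1 + p_2·(5/4)·x_1 = M, so (4·p_1 + 5·p_2)·x_1 = 4·M.
Demand: x_1*(p_1,p_2,M) = 4·M/(4·p_1 + 5·p_2), x_2* = 5·M/(4·p_1 + 5·p_2).
Here 4·10 + 5·7.92 = 79.6, giving x_1* = 18.6935.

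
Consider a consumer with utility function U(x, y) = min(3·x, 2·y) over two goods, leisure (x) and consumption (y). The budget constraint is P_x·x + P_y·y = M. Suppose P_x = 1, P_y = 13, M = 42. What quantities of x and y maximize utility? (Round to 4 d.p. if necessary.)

Demand: x*(P_x,P_y,M) = 2·M/(2·P_x + 3·P_y), y* = 3·M/(2·P_x + 3·P_y).
Here 2·1 + 3·13 = 41, giving x* = 2.0488 and y* = 3.0732.

x* = 2.0488, y* = 3.0732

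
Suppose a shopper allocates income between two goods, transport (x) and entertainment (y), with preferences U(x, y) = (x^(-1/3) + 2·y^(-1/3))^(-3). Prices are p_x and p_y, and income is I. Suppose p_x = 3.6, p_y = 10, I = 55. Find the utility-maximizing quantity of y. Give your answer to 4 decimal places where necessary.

y* = 3.7656

From the CES first-order condition, (1/2)·(y/x)^(4/3) = p_x/p_y.
Solve for the ratio: y/x = [2·p_x/p_y]^(0.75).
Substitute y = (y/x)·x into the budget: x* = I/(p_x + p_y·(y/x)).
Numerically y/x = 0.781627, so x* = 55/(3.6 + 10·0.781627) = 4.8177 and y* = 0.781627·4.8177 = 3.7656.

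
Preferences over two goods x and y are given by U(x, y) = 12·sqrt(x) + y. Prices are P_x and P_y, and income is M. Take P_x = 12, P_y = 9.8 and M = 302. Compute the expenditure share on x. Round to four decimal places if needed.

Set MRS = P_x/P_y: 6·x^(−1/2) = P_x/P_y.
Solve: √x = 6·P_y/P_x, so x*(P_x,P_y) = (6·P_y/P_x)², and y* = (M − P_x·x*)/P_y.
Plugging in: x* = (6·9.8/12)² = 24.01, y* = 1.4163.
Expenditure on x: 12·24.01 = 288.12; share = 0.954.

share on x = 0.954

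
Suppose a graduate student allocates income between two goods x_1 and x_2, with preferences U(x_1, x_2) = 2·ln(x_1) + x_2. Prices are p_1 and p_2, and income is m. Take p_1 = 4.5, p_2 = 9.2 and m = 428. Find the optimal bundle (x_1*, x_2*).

x_1* = 4.0889, x_2* = 44.5217

Set MRS = p_1/p_2: (2/x_1)/1 = p_1/p_2.
So x_1*(p_1,p_2) = 2·p_2/p_1, independent of income; and x_2* = (m − 2·p_2)/p_2.
At the given prices: x_1* = 2·9.2/4.5 = 4.0889, and x_2* = 44.5217.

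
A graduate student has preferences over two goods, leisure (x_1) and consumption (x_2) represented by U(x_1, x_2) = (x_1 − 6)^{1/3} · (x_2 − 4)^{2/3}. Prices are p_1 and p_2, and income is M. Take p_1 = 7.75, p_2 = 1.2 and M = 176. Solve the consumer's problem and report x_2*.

MRS = (1/2)·(x_2−4)/(x_1−6). Tangency with p_1/p_2 gives x_2−4 = 2·(p_1/p_2)·(x_1−6).
Substituting into the budget: x_1* = 6 + 1/3·(M − 6·p_1 − 4·p_2)/p_1, and x_2* = 4 + 2/3·(…)/p_2.
Discretionary income = 176 − 6·7.75 − 4·1.2 = 124.7; x_2* = 4 + 2/3·124.7/1.2 = 73.2778.

x_2* = 73.2778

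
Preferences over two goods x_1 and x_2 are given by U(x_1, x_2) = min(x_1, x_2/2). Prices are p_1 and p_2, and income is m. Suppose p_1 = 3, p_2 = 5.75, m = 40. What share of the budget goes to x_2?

Leontief preferences: the optimum is at the kink where x_1/1 = x_2/2, i.e. x_2 = 2·x_1.
Budget: p_1·x_1 + p_2·2·x_1 = m, so (p_1 + 2·p_2)·x_1 = m.
Demand: x_1*(p_1,p_2,m) = m/(p_1 + 2·p_2), x_2* = 2·m/(p_1 + 2·p_2).
Here 3 + 2·5.75 = 14.5, giving x_1* = 2.7586 and x_2* = 5.5172.
Expenditure on x_2: 5.75·5.5172 = 31.7241; share = 0.7931.

share on x_2 = 0.7931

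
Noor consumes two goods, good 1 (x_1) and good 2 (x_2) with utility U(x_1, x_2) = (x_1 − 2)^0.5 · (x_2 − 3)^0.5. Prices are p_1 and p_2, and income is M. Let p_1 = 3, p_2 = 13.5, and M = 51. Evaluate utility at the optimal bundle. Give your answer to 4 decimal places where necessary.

V = 0.3536

This is Cobb-Douglas in (x_1−2, x_2−3): tangency gives 0.5·p_2·(x_2−3) = 0.5·p_1·(x_1−2).
After buying the subsistence bundle (2, 3), a share 0.5 of the remaining income goes to x_1: x_1* = 2 + 0.5·(M − 2p_1 − 3p_2)/p_1.
Discretionary income = 51 − 2·3 − 3·13.5 = 4.5; x_1* = 2 + 0.5·4.5/3 = 2.75; x_2* = 3 + 0.5·4.5/13.5 = 3.1667.
Utility at the optimum: U(2.75, 3.1667) = 0.3536.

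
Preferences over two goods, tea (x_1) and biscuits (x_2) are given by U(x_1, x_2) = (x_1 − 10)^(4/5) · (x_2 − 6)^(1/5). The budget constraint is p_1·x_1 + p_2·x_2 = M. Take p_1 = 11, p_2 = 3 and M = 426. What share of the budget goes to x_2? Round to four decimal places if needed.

share on x_2 = 0.1822

Let x_1' = x_1−10, x_2' = x_2−6. MRS = 4·x_2'/x_1' = p_1/p_2.
Substituting into the budget: x_1* = 10 + 0.8·(M − 10·p_1 − 6·p_2)/p_1, and x_2* = 6 + 0.2·(…)/p_2.
Discretionary income = 426 − 10·11 − 6·3 = 298; x_1* = 10 + 0.8·298/11 = 31.6727; x_2* = 6 + 0.2·298/3 = 25.8667.
Expenditure on x_2: 3·25.8667 = 77.6; share = 0.1822.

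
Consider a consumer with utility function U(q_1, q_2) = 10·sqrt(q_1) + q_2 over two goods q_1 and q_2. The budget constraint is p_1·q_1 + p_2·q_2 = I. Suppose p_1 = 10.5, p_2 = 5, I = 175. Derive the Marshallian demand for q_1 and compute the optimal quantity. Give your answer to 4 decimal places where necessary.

q_1* = 5.6689

Thus q_1* = (5·p_2/p_1)² — independent of I — with the rest of income spent on q_2.
Plugging in: q_1* = (5·5/10.5)² = 5.6689.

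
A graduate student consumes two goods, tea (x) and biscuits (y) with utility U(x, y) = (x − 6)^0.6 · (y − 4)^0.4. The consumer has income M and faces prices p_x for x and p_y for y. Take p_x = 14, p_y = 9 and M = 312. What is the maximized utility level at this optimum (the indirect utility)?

V = 8.3491

Let x' = x−6, y' = y−4. MRS = (3/2)·y'/x' = p_x/p_y.
After buying the subsistence bundle (6, 4), a share 0.6 of the remaining income goes to x: x* = 6 + 0.6·(M − 6p_x − 4p_y)/p_x.
Discretionary income = 312 − 6·14 − 4·9 = 192; x* = 6 + 0.6·192/14 = 14.2286; y* = 4 + 0.4·192/9 = 12.5333.
Utility at the optimum: U(14.2286, 12.5333) = 8.3491.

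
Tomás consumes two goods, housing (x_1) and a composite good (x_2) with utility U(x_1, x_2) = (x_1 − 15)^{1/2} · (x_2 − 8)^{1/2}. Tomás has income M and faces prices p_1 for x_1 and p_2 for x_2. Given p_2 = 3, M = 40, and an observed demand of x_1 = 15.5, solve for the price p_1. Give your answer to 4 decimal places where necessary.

MRS = (x_2−8)/(x_1−15). Tangency with p_1/p_2 gives x_2−8 = (p_1/p_2)·(x_1−15).
After buying the subsistence bundle (15, 8), a share 0.5 of the remaining income goes to x_1: x_1* = 15 + 0.5·(M − 15p_1 − 8p_2)/p_1.
Set x_1* = 15.5 in the demand function and solve for p_1: p_1 = 1.

p_1 = 1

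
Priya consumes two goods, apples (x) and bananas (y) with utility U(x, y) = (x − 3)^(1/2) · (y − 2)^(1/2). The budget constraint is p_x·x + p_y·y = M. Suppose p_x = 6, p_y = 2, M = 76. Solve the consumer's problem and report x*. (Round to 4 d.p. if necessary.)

This is Cobb-Douglas in (x−3, y−2): tangency gives 0.5·p_y·(y−2) = 0.5·p_x·(x−3).
After buying the subsistence bundle (3, 2), a share 0.5 of the remaining income goes to x: x* = 3 + 0.5·(M − 3p_x − 2p_y)/p_x.
Discretionary income = 76 − 3·6 − 2·2 = 54; x* = 3 + 0.5·54/6 = 7.5.

x* = 7.5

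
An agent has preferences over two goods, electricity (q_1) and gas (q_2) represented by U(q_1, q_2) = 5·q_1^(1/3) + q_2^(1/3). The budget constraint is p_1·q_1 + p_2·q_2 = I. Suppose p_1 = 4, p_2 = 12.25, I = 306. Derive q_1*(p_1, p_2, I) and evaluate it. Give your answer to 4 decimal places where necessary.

MU_q_1 ∝ 5·q_1^(-2/3), MU_q_2 ∝ q_2^(-2/3), so MRS = 5·(q_2/q_1)^(2/3) = p_1/p_2.
Hence q_2/q_1 = ((1/5)·p_1/p_2)^(1/(2/3)), i.e. raised to the 1.5 power.
Substitute q_2 = (q_2/q_1)·q_1 into the budget: q_1* = I/(p_1 + p_2·(q_2/q_1)).
Numerically q_2/q_1 = 0.016689, so q_1* = 306/(4 + 12.25·0.016689) = 72.7802.

q_1* = 72.7802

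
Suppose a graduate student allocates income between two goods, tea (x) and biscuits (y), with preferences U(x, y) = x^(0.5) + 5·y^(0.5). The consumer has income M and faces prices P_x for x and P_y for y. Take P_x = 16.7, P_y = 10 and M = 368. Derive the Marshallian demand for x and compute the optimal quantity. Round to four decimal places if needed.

From the CES first-order condition, (1/5)·(y/x)^(0.5) = P_x/P_y.
Solve for the ratio: y/x = [5·P_x/P_y]^(2).
Substitute y = (y/x)·x into the budget: x* = M/(P_x + P_y·(y/x)).
Numerically y/x = 69.7225, so x* = 368/(16.7 + 10·69.7225) = 0.5155.

x* = 0.5155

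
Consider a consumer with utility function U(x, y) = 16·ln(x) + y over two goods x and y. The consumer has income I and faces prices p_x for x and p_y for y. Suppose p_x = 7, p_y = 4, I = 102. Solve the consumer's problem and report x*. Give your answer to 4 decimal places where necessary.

x* = 9.1429

Set MRS = p_x/p_y: (16/x)/1 = p_x/p_y.
So x*(p_x,p_y) = 16·p_y/p_x, independent of income; and y* = (I − 16·p_y)/p_y.
At the given prices: x* = 16·4/7 = 9.1429.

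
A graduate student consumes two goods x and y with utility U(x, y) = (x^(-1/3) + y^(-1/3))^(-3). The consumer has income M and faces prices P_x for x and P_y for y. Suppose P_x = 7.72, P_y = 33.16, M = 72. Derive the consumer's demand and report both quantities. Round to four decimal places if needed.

x* = 3.8229, y* = 1.2813

From the CES first-order condition, (y/x)^(4/3) = P_x/P_y.
Hence y/x = (P_x/P_y)^(1/(4/3)), i.e. raised to the 0.75 power.
Substitute y = (y/x)·x into the budget: x* = M/(P_x + P_y·(y/x)).
Numerically y/x = 0.33516, so x* = 72/(7.72 + 33.16·0.33516) = 3.8229 and y* = 0.33516·3.8229 = 1.2813.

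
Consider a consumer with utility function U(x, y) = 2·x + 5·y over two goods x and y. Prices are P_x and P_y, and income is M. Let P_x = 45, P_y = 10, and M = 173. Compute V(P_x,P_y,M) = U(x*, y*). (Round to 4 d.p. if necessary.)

V = 86.5

Linear utility — the consumer picks whichever good has higher MU/price: 2/45 = 0.0444 vs 5/10 = 0.5.
y gives more utility per dollar, so spend all income on y: y* = M/P_y, x* = 0.
Numerically: x* = 0, y* = 17.3.
Utility at the optimum: U(0, 17.3) = 86.5.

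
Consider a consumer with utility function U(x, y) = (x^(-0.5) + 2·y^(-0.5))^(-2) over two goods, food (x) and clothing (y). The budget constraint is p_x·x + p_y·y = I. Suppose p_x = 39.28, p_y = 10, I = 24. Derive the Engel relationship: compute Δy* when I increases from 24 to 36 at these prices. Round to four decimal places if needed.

MRS = MU_x/MU_y = (1/2)·(y/x)^(1.5). Set equal to p_x/p_y.
Hence y/x = (2·p_x/p_y)^(1/(1.5)), i.e. raised to the 2/3 power.
Substitute y = (y/x)·x into the budget: x* = I/(p_x + p_y·(y/x)).
Numerically y/x = 3.951855, so x* = 24/(39.28 + 10·3.951855) = 0.3046 and y* = 3.951855·0.3046 = 1.2036.
At I' = 36: y* = 1.8054. Change: 1.8054 − 1.2036 = 0.6018.

Δy* = 0.6018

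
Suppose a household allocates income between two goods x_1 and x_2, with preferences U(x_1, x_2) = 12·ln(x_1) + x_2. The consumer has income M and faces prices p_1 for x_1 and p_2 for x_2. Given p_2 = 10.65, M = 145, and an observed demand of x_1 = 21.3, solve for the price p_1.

MU_x_1 = 12/x_1, MU_x_2 = 1. Tangency: 12/x_1 = p_1/p_2.
So x_1*(p_1,p_2) = 12·p_2/p_1, independent of income; and x_2* = (M − 12·p_2)/p_2.
Set x_1* = 21.3 in the demand function and solve for p_1: p_1 = 6.

p_1 = 6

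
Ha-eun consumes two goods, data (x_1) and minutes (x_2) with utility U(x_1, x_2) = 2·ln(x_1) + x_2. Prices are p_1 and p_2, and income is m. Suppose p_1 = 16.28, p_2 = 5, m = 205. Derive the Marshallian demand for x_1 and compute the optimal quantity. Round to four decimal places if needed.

x_1* = 0.6143

MU_x_1 = 2/x_1, MU_x_2 = 1. Tangency: 2/x_1 = p_1/p_2.
So x_1*(p_1,p_2) = 2·p_2/p_1, independent of income; and x_2* = (m − 2·p_2)/p_2.
At the given prices: x_1* = 2·5/16.28 = 0.6143.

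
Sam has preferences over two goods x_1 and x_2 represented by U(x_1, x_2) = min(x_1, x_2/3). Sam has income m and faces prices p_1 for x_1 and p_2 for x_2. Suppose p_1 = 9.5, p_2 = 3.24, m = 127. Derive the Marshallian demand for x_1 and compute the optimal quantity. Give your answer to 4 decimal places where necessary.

Leontief preferences: the optimum is at the kink where x_1/1 = x_2/3, i.e. x_2 = 3·x_1.
Budget: p_1·x_1 + p_2·3·x_1 = m, so (p_1 + 3·p_2)·x_1 = m.
Demand: x_1*(p_1,p_2,m) = m/(p_1 + 3·p_2), x_2* = 3·m/(p_1 + 3·p_2).
Here 9.5 + 3·3.24 = 19.22, giving x_1* = 6.6077.

x_1* = 6.6077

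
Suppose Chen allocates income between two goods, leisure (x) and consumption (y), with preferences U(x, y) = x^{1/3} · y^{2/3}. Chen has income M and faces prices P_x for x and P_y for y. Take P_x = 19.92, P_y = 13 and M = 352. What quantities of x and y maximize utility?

x* = 5.8902, y* = 18.0513

MU_x/MU_y = (1/3·y)/(2/3·x); tangency sets this equal to P_x/P_y.
Rearranging, P_y·y = 2·P_x·x. Substituting into the budget gives P_x·x·(1 + 2) = M.
Demand: x*(P_x,P_y,M) = 1/3·M/P_x and y* = 2/3·M/P_y.
At P_x=19.92, P_y=13, M=352: x* = 1/3·352/19.92 = 5.8902, y* = 18.0513.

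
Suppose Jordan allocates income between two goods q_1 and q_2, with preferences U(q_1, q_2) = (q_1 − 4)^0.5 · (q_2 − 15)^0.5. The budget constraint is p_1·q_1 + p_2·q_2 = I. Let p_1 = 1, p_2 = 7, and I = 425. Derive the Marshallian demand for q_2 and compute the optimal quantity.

MRS = (q_2−15)/(q_1−4). Tangency with p_1/p_2 gives q_2−15 = (p_1/p_2)·(q_1−4).
Substituting into the budget: q_1* = 4 + 0.5·(I − 4·p_1 − 15·p_2)/p_1, and q_2* = 15 + 0.5·(…)/p_2.
Discretionary income = 425 − 4·1 − 15·7 = 316; q_2* = 15 + 0.5·316/7 = 37.5714.

q_2* = 37.5714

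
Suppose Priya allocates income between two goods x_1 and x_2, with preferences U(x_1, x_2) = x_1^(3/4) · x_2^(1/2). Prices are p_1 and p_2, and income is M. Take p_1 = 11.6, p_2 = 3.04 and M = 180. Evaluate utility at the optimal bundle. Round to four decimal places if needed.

V = 25.939

Tangency: MRS = (3/2)·x_2/x_1 = p_1/p_2.
So 0.75·p_2·x_2 = 0.5·p_1·x_1; combined with the budget, a share 0.6 of income goes to x_1.
Demand: x_1*(p_1,p_2,M) = 0.6·M/p_1 and x_2* = 0.4·M/p_2.
At p_1=11.6, p_2=3.04, M=180: x_1* = 0.6·180/11.6 = 9.3103, x_2* = 23.6842.
Utility at the optimum: U(9.3103, 23.6842) = 25.939.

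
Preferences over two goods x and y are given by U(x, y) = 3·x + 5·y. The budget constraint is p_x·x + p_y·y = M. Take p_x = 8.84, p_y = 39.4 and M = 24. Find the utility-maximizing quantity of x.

Perfect substitutes: compare marginal utility per dollar. 3/p_x vs 5/p_y → 0.3394 vs 0.1269.
x gives more utility per dollar, so spend all income on x: x* = M/p_x, y* = 0.
Numerically: x* = 2.7149, y* = 0.

x* = 2.7149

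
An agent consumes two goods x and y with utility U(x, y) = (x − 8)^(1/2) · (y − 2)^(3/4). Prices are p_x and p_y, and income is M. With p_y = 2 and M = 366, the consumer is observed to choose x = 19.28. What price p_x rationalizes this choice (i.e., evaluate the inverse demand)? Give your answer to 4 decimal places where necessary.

p_x = 10

This is Cobb-Douglas in (x−8, y−2): tangency gives 0.5·p_y·(y−2) = 0.75·p_x·(x−8).
After buying the subsistence bundle (8, 2), a share 0.4 of the remaining income goes to x: x* = 8 + 0.4·(M − 8p_x − 2p_y)/p_x.
Set x* = 19.28 in the demand function and solve for p_x: p_x = 10.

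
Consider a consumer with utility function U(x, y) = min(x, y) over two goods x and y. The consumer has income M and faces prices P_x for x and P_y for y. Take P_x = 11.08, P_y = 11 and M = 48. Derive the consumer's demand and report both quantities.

x* = 2.1739, y* = 2.1739

Leontief preferences: the optimum is at the kink where x/1 = y/1, i.e. y = x.
Budget: P_x·x + P_y·x = M, so (P_x + P_y)·x = M.
Demand: x*(P_x,P_y,M) = M/(P_x + P_y), y* = M/(P_x + P_y).
Here 11.08 + 11 = 22.08, giving x* = 2.1739 and y* = 2.1739.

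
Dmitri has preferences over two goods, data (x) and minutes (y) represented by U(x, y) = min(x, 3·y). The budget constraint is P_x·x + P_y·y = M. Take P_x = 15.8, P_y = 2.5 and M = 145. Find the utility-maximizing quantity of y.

With perfect complements, no substitution: consume in ratio x:y = 3:1.
Budget: P_x·x + P_y·(1/3)·x = M, so (3·P_x + P_y)·x = 3·M.
Demand: x*(P_x,P_y,M) = 3·M/(3·P_x + P_y), y* = M/(3·P_x + P_y).
Here 3·15.8 + 2.5 = 49.9, giving y* = 2.9058.

y* = 2.9058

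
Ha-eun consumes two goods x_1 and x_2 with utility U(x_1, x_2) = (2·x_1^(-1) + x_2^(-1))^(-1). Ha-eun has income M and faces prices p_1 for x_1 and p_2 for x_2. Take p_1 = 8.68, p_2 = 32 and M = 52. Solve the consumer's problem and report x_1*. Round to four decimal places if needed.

x_1* = 2.541

MU_x_1 ∝ 2·x_1^(-2), MU_x_2 ∝ x_2^(-2), so MRS = 2·(x_2/x_1)^(2) = p_1/p_2.
Solve for the ratio: x_2/x_1 = [(1/2)·p_1/p_2]^(0.5).
With the ratio pinned down, the budget gives x_1* = M/(p_1 + p_2·(x_2/x_1)) and x_2* = (x_2/x_1)·x_1*.
Numerically x_2/x_1 = 0.368273, so x_1* = 52/(8.68 + 32·0.368273) = 2.541.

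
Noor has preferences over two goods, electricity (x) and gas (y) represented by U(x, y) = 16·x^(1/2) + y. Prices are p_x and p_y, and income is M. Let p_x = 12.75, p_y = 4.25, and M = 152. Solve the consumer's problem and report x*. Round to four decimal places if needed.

x* = 7.1111

Plugging in: x* = (8·4.25/12.75)² = 7.1111.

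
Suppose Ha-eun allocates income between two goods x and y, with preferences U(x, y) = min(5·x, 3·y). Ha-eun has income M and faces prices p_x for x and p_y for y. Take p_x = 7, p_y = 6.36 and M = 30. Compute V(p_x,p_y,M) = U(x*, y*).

V = 8.5227

Here 3·7 + 5·6.36 = 52.8, giving x* = 1.7045 and y* = 2.8409.
Utility at the optimum: U(1.7045, 2.8409) = 8.5227.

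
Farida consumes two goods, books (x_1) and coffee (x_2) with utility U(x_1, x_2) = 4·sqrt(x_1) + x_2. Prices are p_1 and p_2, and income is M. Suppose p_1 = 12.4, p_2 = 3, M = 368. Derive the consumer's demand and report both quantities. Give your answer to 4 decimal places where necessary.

MU_x_1 = 2/√x_1, MU_x_2 = 1. Tangency: 2/√x_1 = p_1/p_2.
Solve: √x_1 = 2·p_2/p_1, so x_1*(p_1,p_2) = (2·p_2/p_1)², and x_2* = (M − p_1·x_1*)/p_2.
Plugging in: x_1* = (2·3/12.4)² = 0.2341, x_2* = 121.6989.

x_1* = 0.2341, x_2* = 121.6989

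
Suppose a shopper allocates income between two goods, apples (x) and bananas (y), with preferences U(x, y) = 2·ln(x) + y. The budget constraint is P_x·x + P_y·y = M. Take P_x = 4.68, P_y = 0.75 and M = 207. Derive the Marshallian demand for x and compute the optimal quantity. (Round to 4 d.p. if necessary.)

x* = 0.3205

Set MRS = P_x/P_y: (2/x)/1 = P_x/P_y.
So x*(P_x,P_y) = 2·P_y/P_x, independent of income; and y* = (M − 2·P_y)/P_y.
At the given prices: x* = 2·0.75/4.68 = 0.3205.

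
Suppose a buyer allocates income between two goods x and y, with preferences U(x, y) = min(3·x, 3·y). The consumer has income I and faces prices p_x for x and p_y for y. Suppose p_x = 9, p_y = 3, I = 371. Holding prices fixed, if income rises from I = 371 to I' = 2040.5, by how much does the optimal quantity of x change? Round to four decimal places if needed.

Leontief preferences: the optimum is at the kink where x/3 = y/3, i.e. y = x.
Budget: p_x·x + p_y·x = I, so (3·p_x + 3·p_y)·x = 3·I.
Demand: x*(p_x,p_y,I) = 3·I/(3·p_x + 3·p_y), y* = 3·I/(3·p_x + 3·p_y).
Here 3·9 + 3·3 = 36, giving x* = 30.9167.
At I' = 2040.5: x* = 170.0417. Change: 170.0417 − 30.9167 = 139.125.

Δx* = 139.125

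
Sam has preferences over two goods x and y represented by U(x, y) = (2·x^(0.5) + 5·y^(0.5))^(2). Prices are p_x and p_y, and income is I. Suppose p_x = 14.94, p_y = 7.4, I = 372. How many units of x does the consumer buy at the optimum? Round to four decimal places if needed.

x* = 1.8284

MRS = MU_x/MU_y = (2/5)·(y/x)^(0.5). Set equal to p_x/p_y.
Solve for the ratio: y/x = [(5/2)·p_x/p_y]^(2).
Substitute y = (y/x)·x into the budget: x* = I/(p_x + p_y·(y/x)).
Numerically y/x = 25.47521, so x* = 372/(14.94 + 7.4·25.47521) = 1.8284.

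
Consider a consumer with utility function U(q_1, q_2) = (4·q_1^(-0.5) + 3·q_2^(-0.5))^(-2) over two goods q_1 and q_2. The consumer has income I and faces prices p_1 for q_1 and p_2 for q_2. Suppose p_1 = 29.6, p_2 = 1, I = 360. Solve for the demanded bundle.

q_1* = 9.6003, q_2* = 75.8319

Substitute q_2 = (q_2/q_1)·q_1 into the budget: q_1* = I/(p_1 + p_2·(q_2/q_1)).
Numerically q_2/q_1 = 7.898937, so q_1* = 360/(29.6 + 1·7.898937) = 9.6003 and q_2* = 7.898937·9.6003 = 75.8319.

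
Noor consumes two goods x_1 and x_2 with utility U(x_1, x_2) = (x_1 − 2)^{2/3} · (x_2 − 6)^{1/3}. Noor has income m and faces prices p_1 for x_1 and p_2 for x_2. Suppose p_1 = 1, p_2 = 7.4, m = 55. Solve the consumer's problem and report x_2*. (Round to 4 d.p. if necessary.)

x_2* = 6.3874

MRS = 2·(x_2−6)/(x_1−2). Tangency with p_1/p_2 gives x_2−6 = (1/2)·(p_1/p_2)·(x_1−2).
Substituting into the budget: x_1* = 2 + 2/3·(m − 2·p_1 − 6·p_2)/p_1, and x_2* = 6 + 1/3·(…)/p_2.
Discretionary income = 55 − 2·1 − 6·7.4 = 8.6; x_2* = 6 + 1/3·8.6/7.4 = 6.3874.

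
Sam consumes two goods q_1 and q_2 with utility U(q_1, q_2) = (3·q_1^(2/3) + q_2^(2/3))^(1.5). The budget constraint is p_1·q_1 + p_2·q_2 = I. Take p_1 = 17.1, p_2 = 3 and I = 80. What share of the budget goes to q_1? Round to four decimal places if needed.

MU_q_1 ∝ 3·q_1^(-1/3), MU_q_2 ∝ q_2^(-1/3), so MRS = 3·(q_2/q_1)^(1/3) = p_1/p_2.
Hence q_2/q_1 = ((1/3)·p_1/p_2)^(1/(1/3)), i.e. raised to the 3 power.
With the ratio pinned down, the budget gives q_1* = I/(p_1 + p_2·(q_2/q_1)) and q_2* = (q_2/q_1)·q_1*.
Numerically q_2/q_1 = 6.859, so q_1* = 80/(17.1 + 3·6.859) = 2.1233 and q_2* = 6.859·2.1233 = 14.5638.
Expenditure on q_1: 17.1·2.1233 = 36.3086; share = 0.4539.

share on q_1 = 0.4539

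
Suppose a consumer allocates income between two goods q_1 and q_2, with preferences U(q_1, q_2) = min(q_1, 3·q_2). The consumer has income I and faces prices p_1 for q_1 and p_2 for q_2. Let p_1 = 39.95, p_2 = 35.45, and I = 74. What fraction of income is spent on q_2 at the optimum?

With perfect complements, no substitution: consume in ratio q_1:q_2 = 3:1.
Budget: p_1·q_1 + p_2·(1/3)·q_1 = I, so (3·p_1 + p_2)·q_1 = 3·I.
Demand: q_1*(p_1,p_2,I) = 3·I/(3·p_1 + p_2), q_2* = I/(3·p_1 + p_2).
Here 3·39.95 + 35.45 = 155.3, giving q_1* = 1.4295 and q_2* = 0.4765.
Expenditure on q_2: 35.45·0.4765 = 16.8918; share = 0.2283.

share on q_2 = 0.2283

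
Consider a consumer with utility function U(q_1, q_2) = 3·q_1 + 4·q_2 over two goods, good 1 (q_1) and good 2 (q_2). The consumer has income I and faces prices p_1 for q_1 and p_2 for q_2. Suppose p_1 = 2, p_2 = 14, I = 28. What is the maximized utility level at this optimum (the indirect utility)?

q_1 gives more utility per dollar, so spend all income on q_1: q_1* = I/p_1, q_2* = 0.
Numerically: q_1* = 14, q_2* = 0.
Utility at the optimum: U(14, 0) = 42.

V = 42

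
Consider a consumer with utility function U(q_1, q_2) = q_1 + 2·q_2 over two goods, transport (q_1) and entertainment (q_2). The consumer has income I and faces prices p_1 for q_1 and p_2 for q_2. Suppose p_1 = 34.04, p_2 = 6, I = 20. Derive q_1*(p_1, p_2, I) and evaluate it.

Linear utility — the consumer picks whichever good has higher MU/price: 1/34.04 = 0.0294 vs 2/6 = 0.3333.
q_2 gives more utility per dollar, so spend all income on q_2: q_2* = I/p_2, q_1* = 0.
Numerically: q_1* = 0, q_2* = 3.3333.

q_1* = 0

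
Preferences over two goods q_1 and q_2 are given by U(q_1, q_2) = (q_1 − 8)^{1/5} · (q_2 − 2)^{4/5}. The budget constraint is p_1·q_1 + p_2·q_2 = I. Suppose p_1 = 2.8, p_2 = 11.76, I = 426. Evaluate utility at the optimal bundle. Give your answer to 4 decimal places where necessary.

V = 26.1093

Let q_1' = q_1−8, q_2' = q_2−2. MRS = (1/4)·q_2'/q_1' = p_1/p_2.
After buying the subsistence bundle (8, 2), a share 0.2 of the remaining income goes to q_1: q_1* = 8 + 0.2·(I − 8p_1 − 2p_2)/p_1.
Discretionary income = 426 − 8·2.8 − 2·11.76 = 380.08; q_1* = 8 + 0.2·380.08/2.8 = 35.1486; q_2* = 2 + 0.8·380.08/11.76 = 27.8558.
Utility at the optimum: U(35.1486, 27.8558) = 26.1093.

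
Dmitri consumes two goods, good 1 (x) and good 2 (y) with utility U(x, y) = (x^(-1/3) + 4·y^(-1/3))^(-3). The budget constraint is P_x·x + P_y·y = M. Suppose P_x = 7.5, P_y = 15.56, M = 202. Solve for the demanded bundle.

MU_x ∝ x^(-4/3), MU_y ∝ 4·y^(-4/3), so MRS = (1/4)·(y/x)^(4/3) = P_x/P_y.
Hence y/x = (4·P_x/P_y)^(1/(4/3)), i.e. raised to the 0.75 power.
Substitute y = (y/x)·x into the budget: x* = M/(P_x + P_y·(y/x)).
Numerically y/x = 1.63619, so x* = 202/(7.5 + 15.56·1.63619) = 6.1288 and y* = 1.63619·6.1288 = 10.0279.

x* = 6.1288, y* = 10.0279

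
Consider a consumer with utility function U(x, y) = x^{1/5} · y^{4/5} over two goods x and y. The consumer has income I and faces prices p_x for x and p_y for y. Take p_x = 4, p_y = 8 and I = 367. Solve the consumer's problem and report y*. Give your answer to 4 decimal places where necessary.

y* = 36.7

At p_x=4, p_y=8, I=367: y* = 0.8·367/8 = 36.7.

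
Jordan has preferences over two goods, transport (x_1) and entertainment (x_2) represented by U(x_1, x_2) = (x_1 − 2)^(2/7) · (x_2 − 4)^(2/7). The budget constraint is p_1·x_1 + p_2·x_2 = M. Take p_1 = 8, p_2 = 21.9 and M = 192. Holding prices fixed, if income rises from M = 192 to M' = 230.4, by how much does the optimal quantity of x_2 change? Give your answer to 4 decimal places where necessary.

Δx_2* = 0.8767

MRS = (x_2−4)/(x_1−2). Tangency with p_1/p_2 gives x_2−4 = (p_1/p_2)·(x_1−2).
After buying the subsistence bundle (2, 4), a share 0.5 of the remaining income goes to x_1: x_1* = 2 + 0.5·(M − 2p_1 − 4p_2)/p_1.
Discretionary income = 192 − 2·8 − 4·21.9 = 88.4; x_2* = 4 + 0.5·88.4/21.9 = 6.0183.
At M' = 230.4: x_2* = 6.895. Change: 6.895 − 6.0183 = 0.8767.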